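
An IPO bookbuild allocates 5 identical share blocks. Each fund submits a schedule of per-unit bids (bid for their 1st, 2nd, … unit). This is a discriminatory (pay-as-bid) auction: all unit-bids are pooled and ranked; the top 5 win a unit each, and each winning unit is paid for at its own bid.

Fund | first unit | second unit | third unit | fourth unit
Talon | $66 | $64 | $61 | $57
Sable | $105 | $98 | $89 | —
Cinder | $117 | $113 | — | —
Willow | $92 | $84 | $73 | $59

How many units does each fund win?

Cinder 2, Sable 2, Willow 1

Pooled unit-bids ranked (top 5): 117 (Cinder-1), 113 (Cinder-2), 105 (Sable-1), 98 (Sable-2), 92 (Willow-1)
Next rejected bid: $89 (not a price — pay-as-bid).
Allocation: Cinder 2, Sable 2, Willow 1.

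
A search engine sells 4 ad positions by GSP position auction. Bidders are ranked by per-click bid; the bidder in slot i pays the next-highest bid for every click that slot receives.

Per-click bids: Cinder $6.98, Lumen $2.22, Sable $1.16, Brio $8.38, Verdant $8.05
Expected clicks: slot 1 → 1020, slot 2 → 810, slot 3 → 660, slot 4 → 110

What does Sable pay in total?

Sable pays $0.00

Ranked by bid: $8.38 (Brio) > $8.05 (Verdant) > $6.98 (Cinder) > $2.22 (Lumen) > $1.16 (Sable)
Sable ranks below slot 4 → no slot, pays nothing.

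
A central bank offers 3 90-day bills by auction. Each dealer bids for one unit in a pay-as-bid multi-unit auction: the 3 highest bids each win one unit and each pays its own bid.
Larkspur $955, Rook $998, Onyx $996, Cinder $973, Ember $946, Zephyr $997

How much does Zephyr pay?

Zephyr pays $997

Sorting: 998 (Rook), 997 (Zephyr), 996 (Onyx), 973 (Cinder), 955 (Larkspur), …
The 3 highest are Rook, Zephyr, Onyx.
Zephyr wins → own bid $997.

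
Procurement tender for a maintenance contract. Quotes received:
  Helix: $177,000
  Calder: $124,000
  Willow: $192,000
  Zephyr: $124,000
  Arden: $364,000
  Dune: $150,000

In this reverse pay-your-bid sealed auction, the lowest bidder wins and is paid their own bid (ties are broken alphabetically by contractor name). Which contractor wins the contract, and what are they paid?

Reverse pay-your-bid sealed auction: the lowest bidder wins and is paid their own bid.
Bids ranked: 124,000 (Calder) < 124,000 (Zephyr) < 150,000 (Dune) < 177,000 (Helix) < 192,000 (Willow) < 364,000 (Arden)
Calder and Zephyr tie at $124,000; tie-break gives it to Calder.
Calder has the lowest bid and is paid exactly that: $124,000.

Calder is paid $124,000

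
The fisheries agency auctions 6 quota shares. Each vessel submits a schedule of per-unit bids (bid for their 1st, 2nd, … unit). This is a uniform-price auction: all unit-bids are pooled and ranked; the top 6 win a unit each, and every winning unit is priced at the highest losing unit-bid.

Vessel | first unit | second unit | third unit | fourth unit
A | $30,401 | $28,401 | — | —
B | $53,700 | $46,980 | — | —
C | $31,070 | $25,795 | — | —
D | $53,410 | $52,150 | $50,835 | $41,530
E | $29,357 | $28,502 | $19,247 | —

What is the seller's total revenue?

Total revenue: $186,420

Pooled unit-bids ranked (top 6): 53,700 (B-1), 53,410 (D-1), 52,150 (D-2), 50,835 (D-3), 46,980 (B-2), 41,530 (D-4)
First bid not allocated: $31,070.
Allocation: B 2, D 4. Every unit priced at $31,070.
Revenue = 6 × 31,070 = $186,420.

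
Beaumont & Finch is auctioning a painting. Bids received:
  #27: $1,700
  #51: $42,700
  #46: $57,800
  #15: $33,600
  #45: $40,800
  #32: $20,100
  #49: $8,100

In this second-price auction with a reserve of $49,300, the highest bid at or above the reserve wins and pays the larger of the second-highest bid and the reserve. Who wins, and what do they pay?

Second-price auction with a reserve of $49,300: the highest bid at or above the reserve wins and pays the larger of the second-highest bid and the reserve.
Bids in order: 57,800 (#46) > 42,700 (#51) > 40,800 (#45) > 33,600 (#15) > 20,100 (#32) > 8,100 (#49) > …
Highest eligible bid: #46 at $57,800.
max(second-highest $42,700, reserve $49,300) = $49,300.

#46 pays $49,300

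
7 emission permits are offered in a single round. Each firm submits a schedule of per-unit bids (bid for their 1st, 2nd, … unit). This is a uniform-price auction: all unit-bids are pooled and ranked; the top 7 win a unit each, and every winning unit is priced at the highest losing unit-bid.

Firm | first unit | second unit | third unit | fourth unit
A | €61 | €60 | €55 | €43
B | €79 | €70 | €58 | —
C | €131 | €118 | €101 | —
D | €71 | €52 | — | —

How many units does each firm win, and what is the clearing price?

A 1, B 2, C 3, D 1; clearing price €60

All unit-bids, highest first — top 7: 131 (C-1), 118 (C-2), 101 (C-3), 79 (B-1), 71 (D-1), 70 (B-2), 61 (A-1)
The (k+1)-th unit-bid is €60.
Allocation: A 1, B 2, C 3, D 1.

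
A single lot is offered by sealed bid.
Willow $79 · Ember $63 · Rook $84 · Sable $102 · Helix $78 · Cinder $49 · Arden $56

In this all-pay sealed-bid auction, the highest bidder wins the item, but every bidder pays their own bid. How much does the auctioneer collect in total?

Total revenue: $511

All-pay sealed-bid auction: the highest bidder wins the item, but every bidder pays their own bid.
Sorting bids: 102 (Sable) > 84 (Rook) > 79 (Willow) > 78 (Helix) > 63 (Ember) > 56 (Arden) > …
Sable wins with the top bid; all bids are sunk regardless.
Every bidder forfeits their bid regardless of winning.
Revenue = 79 + 63 + 84 + 102 + 78 + 49 + 56 = $511.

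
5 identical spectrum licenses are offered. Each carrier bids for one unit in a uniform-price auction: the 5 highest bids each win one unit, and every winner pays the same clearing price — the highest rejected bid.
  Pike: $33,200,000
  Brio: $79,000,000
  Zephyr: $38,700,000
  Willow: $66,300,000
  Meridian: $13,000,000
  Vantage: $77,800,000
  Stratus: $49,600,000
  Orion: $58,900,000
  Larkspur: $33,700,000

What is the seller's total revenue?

Total revenue: $193,500,000

Ordering the bids: 79,000,000 (Brio), 77,800,000 (Vantage), 66,300,000 (Willow), 58,900,000 (Orion), 49,600,000 (Stratus), 38,700,000 (Zephyr), 33,700,000 (Larkspur), …
Top 5: Brio, Vantage, Willow, Orion, Stratus.
Clearing price = highest rejected bid = $38,700,000.
Total revenue = 5 × $38,700,000 = $193,500,000.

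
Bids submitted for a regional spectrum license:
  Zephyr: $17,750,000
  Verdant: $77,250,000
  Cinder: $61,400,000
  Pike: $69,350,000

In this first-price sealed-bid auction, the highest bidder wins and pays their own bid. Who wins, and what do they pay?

Verdant pays $77,250,000

Bids in order: 77,250,000 (Verdant) > 69,350,000 (Pike) > 61,400,000 (Cinder) > 17,750,000 (Zephyr)
Verdant has the highest bid and pays exactly that: $77,250,000.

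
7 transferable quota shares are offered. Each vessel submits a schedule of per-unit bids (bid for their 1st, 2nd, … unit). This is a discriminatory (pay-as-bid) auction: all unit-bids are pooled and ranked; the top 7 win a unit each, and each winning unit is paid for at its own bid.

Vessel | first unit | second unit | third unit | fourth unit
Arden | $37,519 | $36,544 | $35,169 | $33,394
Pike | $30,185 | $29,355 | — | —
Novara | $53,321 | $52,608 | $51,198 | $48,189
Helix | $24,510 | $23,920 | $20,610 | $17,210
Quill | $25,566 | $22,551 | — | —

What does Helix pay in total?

Merging the schedules and taking the best 7: 53,321 (Novara-1), 52,608 (Novara-2), 51,198 (Novara-3), 48,189 (Novara-4), 37,519 (Arden-1), 36,544 (Arden-2), 35,169 (Arden-3)
Next rejected bid: $33,394 (not a price — pay-as-bid).
Helix wins no units.

Helix pays $0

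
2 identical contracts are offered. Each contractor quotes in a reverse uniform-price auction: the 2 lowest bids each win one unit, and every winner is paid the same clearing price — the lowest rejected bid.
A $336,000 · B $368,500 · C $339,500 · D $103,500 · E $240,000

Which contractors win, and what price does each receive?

Bids ranked low→high: 103,500 (D), 240,000 (E), 336,000 (A), 339,500 (C), …
Winners (2 units): D, E.
Clearing price = lowest rejected bid = $336,000.

D, E; each is paid $336,000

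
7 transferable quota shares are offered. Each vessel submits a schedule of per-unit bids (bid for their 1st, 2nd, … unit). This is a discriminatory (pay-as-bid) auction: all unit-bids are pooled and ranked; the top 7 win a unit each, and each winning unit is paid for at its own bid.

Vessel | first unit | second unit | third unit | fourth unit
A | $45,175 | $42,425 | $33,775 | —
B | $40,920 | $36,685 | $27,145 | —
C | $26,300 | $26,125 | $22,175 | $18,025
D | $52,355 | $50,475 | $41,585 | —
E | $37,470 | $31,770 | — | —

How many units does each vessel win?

Pooled unit-bids ranked (top 7): 52,355 (D-1), 50,475 (D-2), 45,175 (A-1), 42,425 (A-2), 41,585 (D-3), 40,920 (B-1), 37,470 (E-1)
Next rejected bid: $36,685 (not a price — pay-as-bid).
Allocation: A 2, B 1, D 3, E 1.

A 2, B 1, D 3, E 1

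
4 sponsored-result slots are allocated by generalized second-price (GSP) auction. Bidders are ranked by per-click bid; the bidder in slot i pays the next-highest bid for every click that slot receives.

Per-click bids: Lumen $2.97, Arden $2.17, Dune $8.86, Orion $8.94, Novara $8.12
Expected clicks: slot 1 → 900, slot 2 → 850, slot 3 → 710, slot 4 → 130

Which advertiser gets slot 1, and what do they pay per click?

Orion; $8.86 per click

Ranked by bid: $8.94 (Orion) > $8.86 (Dune) > $8.12 (Novara) > $2.97 (Lumen) > $2.17 (Arden)
Slot 1 goes to the first-ranked bidder, Orion, who pays the next bid down: $8.86/click.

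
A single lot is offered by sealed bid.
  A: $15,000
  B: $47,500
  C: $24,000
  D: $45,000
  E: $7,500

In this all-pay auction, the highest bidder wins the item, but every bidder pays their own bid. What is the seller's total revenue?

Total revenue: $139,000

Sorting bids: 47,500 (B) > 45,000 (D) > 24,000 (C) > 15,000 (A) > 7,500 (E)
Every bidder forfeits their bid regardless of winning.
Revenue = 15,000 + 47,500 + 24,000 + 45,000 + 7,500 = $139,000.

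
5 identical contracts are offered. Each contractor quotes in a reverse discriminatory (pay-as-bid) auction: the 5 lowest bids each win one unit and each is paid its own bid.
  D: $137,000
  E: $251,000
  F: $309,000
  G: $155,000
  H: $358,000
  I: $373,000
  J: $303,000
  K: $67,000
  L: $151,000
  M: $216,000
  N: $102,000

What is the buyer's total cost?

Total cost: $612,000

Bids ranked low→high: 67,000 (K), 102,000 (N), 137,000 (D), 151,000 (L), 155,000 (G), 216,000 (M), 251,000 (E), …
Winners (5 units): K, N, D, L, G.
Total cost = 67,000 + 102,000 + 137,000 + 151,000 + 155,000 = $612,000.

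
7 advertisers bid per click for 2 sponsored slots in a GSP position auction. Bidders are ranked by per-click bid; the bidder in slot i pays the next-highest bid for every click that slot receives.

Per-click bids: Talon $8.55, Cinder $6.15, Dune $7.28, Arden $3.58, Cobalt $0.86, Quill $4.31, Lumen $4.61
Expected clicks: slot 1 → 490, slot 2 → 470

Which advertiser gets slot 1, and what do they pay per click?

Ranked by bid: $8.55 (Talon) > $7.28 (Dune) > $6.15 (Cinder) > …
Slot 1 goes to the first-ranked bidder, Talon, who pays the next bid down: $7.28/click.

Talon; $7.28 per click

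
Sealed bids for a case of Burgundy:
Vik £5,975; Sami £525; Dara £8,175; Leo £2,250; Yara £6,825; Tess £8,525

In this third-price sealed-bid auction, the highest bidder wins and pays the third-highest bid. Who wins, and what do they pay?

Tess pays £6,825

Bids in order: 8,525 (Tess) > 8,175 (Dara) > 6,825 (Yara) > 5,975 (Vik) > 2,250 (Leo) > 525 (Sami)
Tess wins; payment is bid #3 in the ranking = £6,825.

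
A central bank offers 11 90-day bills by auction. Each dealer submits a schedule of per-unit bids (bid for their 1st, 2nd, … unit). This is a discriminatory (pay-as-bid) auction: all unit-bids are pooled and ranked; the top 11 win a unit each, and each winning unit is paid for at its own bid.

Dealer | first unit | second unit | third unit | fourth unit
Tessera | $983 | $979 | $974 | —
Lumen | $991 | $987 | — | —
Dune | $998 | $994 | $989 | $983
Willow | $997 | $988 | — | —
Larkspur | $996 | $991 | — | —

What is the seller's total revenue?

Total revenue: $10,897

Merging the schedules and taking the best 11: 998 (Dune-1), 997 (Willow-1), 996 (Larkspur-1), 994 (Dune-2), 991 (Lumen-1), 991 (Larkspur-2), 989 (Dune-3), 988 (Willow-2), 987 (Lumen-2), 983 (Tessera-1), 983 (Dune-4)
Next rejected bid: $979 (not a price — pay-as-bid).
Each winning unit pays its own bid.
Revenue = 998 + 997 + 996 + 994 + 991 + 991 + 989 + 988 + 987 + 983 + 983 = $10,897.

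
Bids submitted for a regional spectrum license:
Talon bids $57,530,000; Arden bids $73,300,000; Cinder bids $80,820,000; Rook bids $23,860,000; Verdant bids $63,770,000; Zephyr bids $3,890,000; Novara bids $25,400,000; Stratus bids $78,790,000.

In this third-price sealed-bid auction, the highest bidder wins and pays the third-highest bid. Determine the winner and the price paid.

Cinder pays $73,300,000

Sorting bids: 80,820,000 (Cinder) > 78,790,000 (Stratus) > 73,300,000 (Arden) > 63,770,000 (Verdant) > 57,530,000 (Talon) > 25,400,000 (Novara) > …
Cinder is highest; pays the third-highest bid, $73,300,000.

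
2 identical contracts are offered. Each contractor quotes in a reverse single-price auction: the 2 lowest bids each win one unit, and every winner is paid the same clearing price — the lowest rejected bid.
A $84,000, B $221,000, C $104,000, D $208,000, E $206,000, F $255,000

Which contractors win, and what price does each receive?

Sorting: 84,000 (A), 104,000 (C), 206,000 (E), 208,000 (D), …
The 2 lowest are A, C.
First losing bid is E's $206,000, which sets the uniform price.

A, C; each is paid $206,000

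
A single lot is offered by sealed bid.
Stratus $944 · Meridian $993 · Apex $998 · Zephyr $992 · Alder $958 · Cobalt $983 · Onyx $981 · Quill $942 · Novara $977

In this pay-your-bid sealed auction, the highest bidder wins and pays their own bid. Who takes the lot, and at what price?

Apex pays $998

Bids in order: 998 (Apex) > 993 (Meridian) > 992 (Zephyr) > 983 (Cobalt) > 981 (Onyx) > 977 (Novara) > …
Apex is highest → pays own bid, $998.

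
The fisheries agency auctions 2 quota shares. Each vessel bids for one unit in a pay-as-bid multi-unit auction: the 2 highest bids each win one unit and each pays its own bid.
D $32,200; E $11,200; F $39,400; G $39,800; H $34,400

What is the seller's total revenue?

Bids ranked high→low: 39,800 (G), 39,400 (F), 34,400 (H), 32,200 (D), …
The 2 highest are G, F.
Total revenue = 39,800 + 39,400 = $79,200.

Total revenue: $79,200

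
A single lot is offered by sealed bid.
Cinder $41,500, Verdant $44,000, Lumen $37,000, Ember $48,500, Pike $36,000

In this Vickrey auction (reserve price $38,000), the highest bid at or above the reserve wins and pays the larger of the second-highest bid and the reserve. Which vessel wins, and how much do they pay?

Ember pays $44,000

Bids ranked: 48,500 (Ember) > 44,000 (Verdant) > 41,500 (Cinder) > 37,000 (Lumen) > 36,000 (Pike)
Ember has the top bid at or above the reserve ($48,500).
max(second-highest $44,000, reserve $38,000) = $44,000; the reserve does not bind.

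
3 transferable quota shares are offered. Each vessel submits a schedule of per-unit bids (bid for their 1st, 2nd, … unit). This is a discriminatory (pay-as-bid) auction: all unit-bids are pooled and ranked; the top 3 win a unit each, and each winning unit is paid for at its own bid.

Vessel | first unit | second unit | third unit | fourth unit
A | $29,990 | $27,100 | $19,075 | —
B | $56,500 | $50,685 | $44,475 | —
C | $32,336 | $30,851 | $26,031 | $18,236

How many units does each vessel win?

Merging the schedules and taking the best 3: 56,500 (B-1), 50,685 (B-2), 44,475 (B-3)
Next rejected bid: $32,336 (not a price — pay-as-bid).
Allocation: B 3.

B 3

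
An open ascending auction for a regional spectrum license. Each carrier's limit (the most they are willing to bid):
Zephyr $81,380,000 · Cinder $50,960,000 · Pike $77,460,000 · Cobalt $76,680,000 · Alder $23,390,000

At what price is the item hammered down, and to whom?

Zephyr wins at $77,460,000

Rule: the price rises until one bidder remains; the winner pays the price at which the last rival dropped out.
Sorting limits: 81,380,000 (Zephyr) > 77,460,000 (Pike) > 76,680,000 (Cobalt) > 50,960,000 (Cinder) > 23,390,000 (Alder)
Once the price passes $77,460,000, only Zephyr is left; the hammer falls at Pike's limit of $77,460,000.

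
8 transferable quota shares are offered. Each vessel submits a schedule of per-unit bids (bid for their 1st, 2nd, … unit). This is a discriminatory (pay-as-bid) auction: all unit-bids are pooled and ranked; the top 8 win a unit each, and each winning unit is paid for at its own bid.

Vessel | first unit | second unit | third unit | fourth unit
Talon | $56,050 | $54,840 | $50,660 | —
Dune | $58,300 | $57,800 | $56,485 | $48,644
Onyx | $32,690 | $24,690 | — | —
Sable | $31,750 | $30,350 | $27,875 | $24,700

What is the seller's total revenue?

Pooled unit-bids ranked (top 8): 58,300 (Dune-1), 57,800 (Dune-2), 56,485 (Dune-3), 56,050 (Talon-1), 54,840 (Talon-2), 50,660 (Talon-3), 48,644 (Dune-4), 32,690 (Onyx-1)
Next rejected bid: $31,750 (not a price — pay-as-bid).
Each winning unit pays its own bid.
Revenue = 58,300 + 57,800 + 56,485 + 56,050 + 54,840 + 50,660 + 48,644 + 32,690 = $415,469.

Total revenue: $415,469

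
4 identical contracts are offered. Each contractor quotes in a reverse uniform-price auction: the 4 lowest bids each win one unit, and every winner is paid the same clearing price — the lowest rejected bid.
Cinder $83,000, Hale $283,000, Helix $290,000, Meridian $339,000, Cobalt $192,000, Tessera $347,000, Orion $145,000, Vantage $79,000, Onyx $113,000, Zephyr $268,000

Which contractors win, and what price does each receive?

Ordering the bids: 79,000 (Vantage), 83,000 (Cinder), 113,000 (Onyx), 145,000 (Orion), 192,000 (Cobalt), 268,000 (Zephyr), …
The 4 lowest are Vantage, Cinder, Onyx, Orion.
First losing bid is Cobalt's $192,000, which sets the uniform price.

Vantage, Cinder, Onyx, Orion; each is paid $192,000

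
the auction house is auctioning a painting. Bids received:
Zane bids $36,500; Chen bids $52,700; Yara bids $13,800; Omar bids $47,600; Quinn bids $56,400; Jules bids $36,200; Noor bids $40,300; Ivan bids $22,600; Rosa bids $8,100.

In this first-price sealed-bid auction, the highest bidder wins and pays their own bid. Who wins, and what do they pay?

Bids in order: 56,400 (Quinn) > 52,700 (Chen) > 47,600 (Omar) > 40,300 (Noor) > 36,500 (Zane) > 36,200 (Jules) > …
Quinn is highest → pays own bid, $56,400.

Quinn pays $56,400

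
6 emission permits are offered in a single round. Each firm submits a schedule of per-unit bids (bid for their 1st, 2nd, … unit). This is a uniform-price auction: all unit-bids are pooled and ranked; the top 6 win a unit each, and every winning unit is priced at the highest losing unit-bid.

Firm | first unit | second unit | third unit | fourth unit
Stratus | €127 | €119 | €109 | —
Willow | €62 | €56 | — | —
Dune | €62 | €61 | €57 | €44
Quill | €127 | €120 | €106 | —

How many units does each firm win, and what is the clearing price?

Quill 3, Stratus 3; clearing price €62

All unit-bids, highest first — top 6: 127 (Stratus-1), 127 (Quill-1), 120 (Quill-2), 119 (Stratus-2), 109 (Stratus-3), 106 (Quill-3)
The (k+1)-th unit-bid is €62.
Allocation: Quill 3, Stratus 3.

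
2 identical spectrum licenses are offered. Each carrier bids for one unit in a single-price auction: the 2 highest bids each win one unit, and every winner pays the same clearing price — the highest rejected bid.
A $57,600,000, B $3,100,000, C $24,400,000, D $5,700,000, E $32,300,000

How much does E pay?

E pays $24,400,000

Bids ranked high→low: 57,600,000 (A), 32,300,000 (E), 24,400,000 (C), 5,700,000 (D), …
The 2 highest are A, E.
Highest unsuccessful bid: $24,400,000 → clearing price.
E wins → pays $24,400,000.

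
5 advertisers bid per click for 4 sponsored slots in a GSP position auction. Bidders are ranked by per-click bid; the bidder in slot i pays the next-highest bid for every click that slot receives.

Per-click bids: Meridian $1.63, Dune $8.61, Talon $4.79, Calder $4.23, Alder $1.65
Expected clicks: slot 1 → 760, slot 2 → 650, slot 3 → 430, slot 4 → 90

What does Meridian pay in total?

Per-click bids in order: $8.61 (Dune) > $4.79 (Talon) > $4.23 (Calder) > $1.65 (Alder) > $1.63 (Meridian)
Meridian ranks below slot 4 → no slot, pays nothing.

Meridian pays $0.00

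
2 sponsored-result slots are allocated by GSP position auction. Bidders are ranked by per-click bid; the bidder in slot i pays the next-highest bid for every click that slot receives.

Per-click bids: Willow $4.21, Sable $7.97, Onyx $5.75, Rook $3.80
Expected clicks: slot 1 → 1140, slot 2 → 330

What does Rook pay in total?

Rook pays $0.00

Sorting advertisers: $7.97 (Sable) > $5.75 (Onyx) > $4.21 (Willow) > …
Rook ranks below slot 2 → no slot, pays nothing.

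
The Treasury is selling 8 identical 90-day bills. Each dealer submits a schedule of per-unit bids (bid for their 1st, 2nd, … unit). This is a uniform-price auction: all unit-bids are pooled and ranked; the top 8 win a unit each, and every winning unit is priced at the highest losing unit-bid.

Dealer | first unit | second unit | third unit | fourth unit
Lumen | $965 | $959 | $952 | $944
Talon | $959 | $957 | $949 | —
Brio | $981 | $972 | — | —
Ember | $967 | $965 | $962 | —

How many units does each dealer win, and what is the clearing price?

All unit-bids, highest first — top 8: 981 (Brio-1), 972 (Brio-2), 967 (Ember-1), 965 (Lumen-1), 965 (Ember-2), 962 (Ember-3), 959 (Lumen-2), 959 (Talon-1)
First bid not allocated: $957.
Allocation: Brio 2, Ember 3, Lumen 2, Talon 1.

Brio 2, Ember 3, Lumen 2, Talon 1; clearing price $957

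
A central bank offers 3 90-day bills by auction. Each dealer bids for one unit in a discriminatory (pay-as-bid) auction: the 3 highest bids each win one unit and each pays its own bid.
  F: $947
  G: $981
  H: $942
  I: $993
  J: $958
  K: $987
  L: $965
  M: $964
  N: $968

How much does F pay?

Ordering the bids: 993 (I), 987 (K), 981 (G), 968 (N), 965 (L), …
Winners (3 units): I, K, G.
F does not win → $0.

F pays $0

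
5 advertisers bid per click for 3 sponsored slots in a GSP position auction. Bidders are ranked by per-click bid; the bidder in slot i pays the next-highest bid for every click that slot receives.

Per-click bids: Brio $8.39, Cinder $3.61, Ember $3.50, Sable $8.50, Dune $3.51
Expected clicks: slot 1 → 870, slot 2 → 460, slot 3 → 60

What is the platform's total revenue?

Per-click bids in order: $8.50 (Sable) > $8.39 (Brio) > $3.61 (Cinder) > $3.51 (Dune) > …
Slot 1: Sable pays $8.39 × 870 = $7299.30
Slot 2: Brio pays $3.61 × 460 = $1660.60
Slot 3: Cinder pays $3.51 × 60 = $210.60
Total = $9170.50

Total revenue: $9170.50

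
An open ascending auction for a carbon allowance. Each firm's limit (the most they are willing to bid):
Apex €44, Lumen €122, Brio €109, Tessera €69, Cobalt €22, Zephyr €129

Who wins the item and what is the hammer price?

Rule: the price rises until one bidder remains; the winner pays the price at which the last rival dropped out.
Sorting limits: 129 (Zephyr) > 122 (Lumen) > 109 (Brio) > 69 (Tessera) > 44 (Apex) > 22 (Cobalt)
Once the price passes €122, only Zephyr is left; the hammer falls at Lumen's limit of €122.

Zephyr wins at €122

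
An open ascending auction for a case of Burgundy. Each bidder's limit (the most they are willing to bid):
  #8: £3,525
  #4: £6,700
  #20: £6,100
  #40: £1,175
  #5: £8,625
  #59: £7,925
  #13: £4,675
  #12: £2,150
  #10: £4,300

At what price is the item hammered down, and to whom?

#5 wins at £7,925

Sorting limits: 8,625 (#5) > 7,925 (#59) > 6,700 (#4) > 6,100 (#20) > 4,675 (#13) > 4,300 (#10) > …
Bidding ends when #59 exits at £7,925; #5 takes it.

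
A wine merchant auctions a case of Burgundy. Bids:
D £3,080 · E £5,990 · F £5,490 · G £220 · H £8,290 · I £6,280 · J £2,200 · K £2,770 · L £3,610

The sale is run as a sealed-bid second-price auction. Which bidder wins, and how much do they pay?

H pays £6,280

Sealed-bid second-price auction: the highest bidder wins and pays the second-highest bid.
Bids ranked: 8,290 (H) > 6,280 (I) > 5,990 (E) > 5,490 (F) > 3,610 (L) > 3,080 (D) > …
Second-price: H pays I's bid of £6,280.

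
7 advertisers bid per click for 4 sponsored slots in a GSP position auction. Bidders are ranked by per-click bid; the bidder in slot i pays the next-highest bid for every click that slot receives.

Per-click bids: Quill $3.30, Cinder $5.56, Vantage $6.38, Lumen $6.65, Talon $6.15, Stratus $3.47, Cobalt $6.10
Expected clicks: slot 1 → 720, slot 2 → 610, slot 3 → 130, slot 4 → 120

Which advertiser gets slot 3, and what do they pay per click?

Talon; $6.10 per click

Sorting advertisers: $6.65 (Lumen) > $6.38 (Vantage) > $6.15 (Talon) > $6.10 (Cobalt) > $5.56 (Cinder) > …
Slot 3 goes to the third-ranked bidder, Talon, who pays the next bid down: $6.10/click.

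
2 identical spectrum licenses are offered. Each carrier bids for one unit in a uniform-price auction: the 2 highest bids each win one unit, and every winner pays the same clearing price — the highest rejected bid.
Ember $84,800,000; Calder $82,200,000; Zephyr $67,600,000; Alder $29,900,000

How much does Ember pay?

Ordering the bids: 84,800,000 (Ember), 82,200,000 (Calder), 67,600,000 (Zephyr), 29,900,000 (Alder)
The 2 highest are Ember, Calder.
Highest unsuccessful bid: $67,600,000 → clearing price.
Ember wins → pays $67,600,000.

Ember pays $67,600,000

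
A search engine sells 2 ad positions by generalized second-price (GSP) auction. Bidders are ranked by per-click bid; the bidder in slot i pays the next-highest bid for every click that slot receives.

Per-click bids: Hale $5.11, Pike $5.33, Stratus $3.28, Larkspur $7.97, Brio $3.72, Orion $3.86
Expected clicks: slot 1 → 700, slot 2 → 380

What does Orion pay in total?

Per-click bids in order: $7.97 (Larkspur) > $5.33 (Pike) > $5.11 (Hale) > …
Orion ranks below slot 2 → no slot, pays nothing.

Orion pays $0.00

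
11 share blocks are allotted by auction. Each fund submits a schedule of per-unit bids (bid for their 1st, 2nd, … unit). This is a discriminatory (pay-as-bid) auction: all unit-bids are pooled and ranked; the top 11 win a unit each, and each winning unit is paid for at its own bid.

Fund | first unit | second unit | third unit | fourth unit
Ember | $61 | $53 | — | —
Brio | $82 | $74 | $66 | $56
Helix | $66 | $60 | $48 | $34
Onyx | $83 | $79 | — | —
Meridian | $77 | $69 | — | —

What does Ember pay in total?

Ember pays $61

All unit-bids, highest first — top 11: 83 (Onyx-1), 82 (Brio-1), 79 (Onyx-2), 77 (Meridian-1), 74 (Brio-2), 69 (Meridian-2), 66 (Brio-3), 66 (Helix-1), 61 (Ember-1), 60 (Helix-2), 56 (Brio-4)
Next rejected bid: $53 (not a price — pay-as-bid).
Ember's winning unit-bids: 61 = $61.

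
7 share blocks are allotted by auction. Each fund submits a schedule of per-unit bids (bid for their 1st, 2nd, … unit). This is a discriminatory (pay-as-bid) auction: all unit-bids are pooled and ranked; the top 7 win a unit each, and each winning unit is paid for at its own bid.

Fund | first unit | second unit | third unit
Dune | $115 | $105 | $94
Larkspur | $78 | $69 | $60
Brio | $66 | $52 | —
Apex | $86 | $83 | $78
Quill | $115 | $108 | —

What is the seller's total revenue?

Merging the schedules and taking the best 7: 115 (Dune-1), 115 (Quill-1), 108 (Quill-2), 105 (Dune-2), 94 (Dune-3), 86 (Apex-1), 83 (Apex-2)
Next rejected bid: $78 (not a price — pay-as-bid).
Each winning unit pays its own bid.
Revenue = 115 + 115 + 108 + 105 + 94 + 86 + 83 = $706.

Total revenue: $706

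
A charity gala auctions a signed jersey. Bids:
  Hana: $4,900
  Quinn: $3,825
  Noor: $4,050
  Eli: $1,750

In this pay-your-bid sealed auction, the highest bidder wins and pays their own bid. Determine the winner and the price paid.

Pay-your-bid sealed auction: the highest bidder wins and pays their own bid.
Bids ranked: 4,900 (Hana) > 4,050 (Noor) > 3,825 (Quinn) > 1,750 (Eli)
Hana has the highest bid and pays exactly that: $4,900.

Hana pays $4,900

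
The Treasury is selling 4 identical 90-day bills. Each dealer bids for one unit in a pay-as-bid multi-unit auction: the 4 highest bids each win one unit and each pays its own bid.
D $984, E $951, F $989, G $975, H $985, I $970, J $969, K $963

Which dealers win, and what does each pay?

Ordering the bids: 989 (F), 985 (H), 984 (D), 975 (G), 970 (I), 969 (J), …
Winners (4 units): F, H, D, G.
Each winner pays its own bid: F $989, H $985, D $984, G $975.

F $989, H $985, D $984, G $975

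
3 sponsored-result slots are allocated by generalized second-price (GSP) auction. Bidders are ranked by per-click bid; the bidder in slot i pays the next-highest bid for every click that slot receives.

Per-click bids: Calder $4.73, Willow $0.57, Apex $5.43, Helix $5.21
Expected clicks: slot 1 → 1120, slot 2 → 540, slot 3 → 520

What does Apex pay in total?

Apex pays $5835.20

Per-click bids in order: $5.43 (Apex) > $5.21 (Helix) > $4.73 (Calder) > $0.57 (Willow)
Apex holds slot 1 → pays next bid $5.21 × 1120 clicks = $5835.20.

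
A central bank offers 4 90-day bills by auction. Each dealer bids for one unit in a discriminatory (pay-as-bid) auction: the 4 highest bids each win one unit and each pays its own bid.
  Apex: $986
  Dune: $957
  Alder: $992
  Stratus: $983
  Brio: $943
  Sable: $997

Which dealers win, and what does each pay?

Sorting: 997 (Sable), 992 (Alder), 986 (Apex), 983 (Stratus), 957 (Dune), 943 (Brio)
Winners (4 units): Sable, Alder, Apex, Stratus.
Each winner pays its own bid: Sable $997, Alder $992, Apex $986, Stratus $983.

Sable $997, Alder $992, Apex $986, Stratus $983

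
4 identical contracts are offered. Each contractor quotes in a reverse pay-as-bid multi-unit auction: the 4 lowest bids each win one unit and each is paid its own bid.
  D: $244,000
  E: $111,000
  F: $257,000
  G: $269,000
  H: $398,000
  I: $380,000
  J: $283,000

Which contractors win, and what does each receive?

Sorting: 111,000 (E), 244,000 (D), 257,000 (F), 269,000 (G), 283,000 (J), 380,000 (I), …
Lowest 4: E, D, F, G.
Each winner is paid its own bid: E $111,000, D $244,000, F $257,000, G $269,000.

E $111,000, D $244,000, F $257,000, G $269,000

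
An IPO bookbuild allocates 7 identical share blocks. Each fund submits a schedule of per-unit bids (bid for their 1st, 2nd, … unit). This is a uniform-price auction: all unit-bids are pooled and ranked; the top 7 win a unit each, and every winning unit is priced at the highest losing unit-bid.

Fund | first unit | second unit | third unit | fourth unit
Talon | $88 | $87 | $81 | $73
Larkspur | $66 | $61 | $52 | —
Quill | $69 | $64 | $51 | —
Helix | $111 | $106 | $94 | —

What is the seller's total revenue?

Pooled unit-bids ranked (top 7): 111 (Helix-1), 106 (Helix-2), 94 (Helix-3), 88 (Talon-1), 87 (Talon-2), 81 (Talon-3), 73 (Talon-4)
Highest rejected unit-bid = $69.
Allocation: Helix 3, Talon 4. Every unit priced at $69.
Revenue = 7 × 69 = $483.

Total revenue: $483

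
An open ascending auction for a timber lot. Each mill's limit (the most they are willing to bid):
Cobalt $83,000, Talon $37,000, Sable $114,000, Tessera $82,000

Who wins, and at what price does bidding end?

Limits in order: 114,000 (Sable) > 83,000 (Cobalt) > 82,000 (Tessera) > 37,000 (Talon)
Bidding ends when Cobalt exits at $83,000; Sable takes it.

Sable wins at $83,000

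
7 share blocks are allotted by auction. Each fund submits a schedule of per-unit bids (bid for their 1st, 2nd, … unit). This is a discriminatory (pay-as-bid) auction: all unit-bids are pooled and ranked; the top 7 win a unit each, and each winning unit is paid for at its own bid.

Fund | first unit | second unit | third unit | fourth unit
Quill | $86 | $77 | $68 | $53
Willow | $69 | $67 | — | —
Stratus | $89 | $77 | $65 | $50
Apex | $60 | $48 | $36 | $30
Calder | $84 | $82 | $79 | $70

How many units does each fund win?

Calder 3, Quill 2, Stratus 2

Pooled unit-bids ranked (top 7): 89 (Stratus-1), 86 (Quill-1), 84 (Calder-1), 82 (Calder-2), 79 (Calder-3), 77 (Quill-2), 77 (Stratus-2)
Next rejected bid: $70 (not a price — pay-as-bid).
Allocation: Calder 3, Quill 2, Stratus 2.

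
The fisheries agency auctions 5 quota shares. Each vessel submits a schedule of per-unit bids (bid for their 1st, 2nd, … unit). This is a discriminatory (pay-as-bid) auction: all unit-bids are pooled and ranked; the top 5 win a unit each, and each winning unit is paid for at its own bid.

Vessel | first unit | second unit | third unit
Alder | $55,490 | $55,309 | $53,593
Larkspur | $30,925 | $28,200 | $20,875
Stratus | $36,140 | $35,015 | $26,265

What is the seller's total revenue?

Pooled unit-bids ranked (top 5): 55,490 (Alder-1), 55,309 (Alder-2), 53,593 (Alder-3), 36,140 (Stratus-1), 35,015 (Stratus-2)
Next rejected bid: $30,925 (not a price — pay-as-bid).
Each winning unit pays its own bid.
Revenue = 55,490 + 55,309 + 53,593 + 36,140 + 35,015 = $235,547.

Total revenue: $235,547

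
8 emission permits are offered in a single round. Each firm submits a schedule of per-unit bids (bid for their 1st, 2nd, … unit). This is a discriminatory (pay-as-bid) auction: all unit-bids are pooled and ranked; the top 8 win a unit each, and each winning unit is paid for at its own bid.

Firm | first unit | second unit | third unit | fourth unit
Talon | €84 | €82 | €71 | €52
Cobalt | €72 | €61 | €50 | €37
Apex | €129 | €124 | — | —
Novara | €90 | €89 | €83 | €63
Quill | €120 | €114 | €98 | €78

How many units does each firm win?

All unit-bids, highest first — top 8: 129 (Apex-1), 124 (Apex-2), 120 (Quill-1), 114 (Quill-2), 98 (Quill-3), 90 (Novara-1), 89 (Novara-2), 84 (Talon-1)
Next rejected bid: €83 (not a price — pay-as-bid).
Allocation: Apex 2, Novara 2, Quill 3, Talon 1.

Apex 2, Novara 2, Quill 3, Talon 1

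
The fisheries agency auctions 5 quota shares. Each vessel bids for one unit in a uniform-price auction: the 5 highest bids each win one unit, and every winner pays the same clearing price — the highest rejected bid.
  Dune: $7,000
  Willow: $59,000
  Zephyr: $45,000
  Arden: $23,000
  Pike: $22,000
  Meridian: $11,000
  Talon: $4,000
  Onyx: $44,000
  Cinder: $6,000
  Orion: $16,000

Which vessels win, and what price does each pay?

Bids ranked high→low: 59,000 (Willow), 45,000 (Zephyr), 44,000 (Onyx), 23,000 (Arden), 22,000 (Pike), 16,000 (Orion), 11,000 (Meridian), …
The 5 highest are Willow, Zephyr, Onyx, Arden, Pike.
Highest unsuccessful bid: $16,000 → clearing price.

Willow, Zephyr, Onyx, Arden, Pike; each pays $16,000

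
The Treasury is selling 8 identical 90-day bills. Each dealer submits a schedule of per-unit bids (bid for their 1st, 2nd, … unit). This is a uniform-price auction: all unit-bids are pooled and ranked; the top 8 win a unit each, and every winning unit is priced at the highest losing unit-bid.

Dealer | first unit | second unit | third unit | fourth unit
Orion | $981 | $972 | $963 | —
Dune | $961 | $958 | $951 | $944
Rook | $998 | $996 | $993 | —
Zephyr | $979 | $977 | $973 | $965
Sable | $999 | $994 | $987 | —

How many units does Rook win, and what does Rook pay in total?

Merging the schedules and taking the best 8: 999 (Sable-1), 998 (Rook-1), 996 (Rook-2), 994 (Sable-2), 993 (Rook-3), 987 (Sable-3), 981 (Orion-1), 979 (Zephyr-1)
Highest rejected unit-bid = $977.
Rook wins 3 unit(s) at $977 each.

Rook: 3 units, pays $2,931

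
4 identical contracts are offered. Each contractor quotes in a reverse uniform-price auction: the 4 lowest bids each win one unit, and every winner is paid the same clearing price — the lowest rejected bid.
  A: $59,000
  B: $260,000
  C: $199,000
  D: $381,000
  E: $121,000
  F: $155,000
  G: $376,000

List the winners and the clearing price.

Sorting: 59,000 (A), 121,000 (E), 155,000 (F), 199,000 (C), 260,000 (B), 376,000 (G), …
Lowest 4: A, E, F, C.
Lowest unsuccessful bid: $260,000 → clearing price.

A, E, F, C; each is paid $260,000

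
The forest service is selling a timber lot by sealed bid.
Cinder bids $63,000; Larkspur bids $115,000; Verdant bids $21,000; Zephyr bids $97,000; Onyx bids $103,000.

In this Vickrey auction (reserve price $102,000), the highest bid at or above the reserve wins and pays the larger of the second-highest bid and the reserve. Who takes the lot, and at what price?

Larkspur pays $103,000

Bids in order: 115,000 (Larkspur) > 103,000 (Onyx) > 97,000 (Zephyr) > 63,000 (Cinder) > 21,000 (Verdant)
Larkspur has the top bid at or above the reserve ($115,000).
Second-highest bid $103,000 exceeds the reserve $102,000 → payment $103,000.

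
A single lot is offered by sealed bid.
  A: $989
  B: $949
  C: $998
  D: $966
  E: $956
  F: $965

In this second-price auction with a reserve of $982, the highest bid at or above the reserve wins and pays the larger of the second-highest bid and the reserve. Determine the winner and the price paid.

C pays $989

Bids in order: 998 (C) > 989 (A) > 966 (D) > 965 (F) > 956 (E) > 949 (B)
Highest eligible bid: C at $998.
max(second-highest $989, reserve $982) = $989; the reserve does not bind.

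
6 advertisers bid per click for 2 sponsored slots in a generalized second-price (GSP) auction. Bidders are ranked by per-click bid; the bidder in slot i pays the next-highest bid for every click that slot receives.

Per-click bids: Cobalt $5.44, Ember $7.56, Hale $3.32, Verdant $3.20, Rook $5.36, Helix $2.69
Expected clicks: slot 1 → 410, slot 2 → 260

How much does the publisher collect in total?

Total revenue: $3624.00

Ranked by bid: $7.56 (Ember) > $5.44 (Cobalt) > $5.36 (Rook) > …
Slot 1: Ember pays $5.44 × 410 = $2230.40
Slot 2: Cobalt pays $5.36 × 260 = $1393.60
Total = $3624.00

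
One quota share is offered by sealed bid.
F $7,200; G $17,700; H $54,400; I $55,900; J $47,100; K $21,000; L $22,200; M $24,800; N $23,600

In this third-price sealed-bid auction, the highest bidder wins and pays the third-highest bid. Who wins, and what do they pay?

Bids ranked: 55,900 (I) > 54,400 (H) > 47,100 (J) > 24,800 (M) > 23,600 (N) > 22,200 (L) > …
I wins; payment is bid #3 in the ranking = $47,100.

I pays $47,100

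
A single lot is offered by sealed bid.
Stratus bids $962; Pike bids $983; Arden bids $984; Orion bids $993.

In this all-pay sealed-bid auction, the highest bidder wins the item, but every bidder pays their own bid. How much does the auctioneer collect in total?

Rule: the highest bidder wins the item, but every bidder pays their own bid.
Bids ranked: 993 (Orion) > 984 (Arden) > 983 (Pike) > 962 (Stratus)
Every bidder forfeits their bid regardless of winning.
Revenue = 962 + 983 + 984 + 993 = $3,922.

Total revenue: $3,922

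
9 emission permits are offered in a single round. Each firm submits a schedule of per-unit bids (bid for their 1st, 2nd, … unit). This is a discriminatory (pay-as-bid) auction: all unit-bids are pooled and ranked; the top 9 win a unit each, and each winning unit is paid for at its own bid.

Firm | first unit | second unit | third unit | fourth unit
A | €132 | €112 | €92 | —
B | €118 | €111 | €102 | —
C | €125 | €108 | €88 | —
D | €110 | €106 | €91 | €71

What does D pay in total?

Pooled unit-bids ranked (top 9): 132 (A-1), 125 (C-1), 118 (B-1), 112 (A-2), 111 (B-2), 110 (D-1), 108 (C-2), 106 (D-2), 102 (B-3)
Next rejected bid: €92 (not a price — pay-as-bid).
D's winning unit-bids: 110 + 106 = €216.

D pays €216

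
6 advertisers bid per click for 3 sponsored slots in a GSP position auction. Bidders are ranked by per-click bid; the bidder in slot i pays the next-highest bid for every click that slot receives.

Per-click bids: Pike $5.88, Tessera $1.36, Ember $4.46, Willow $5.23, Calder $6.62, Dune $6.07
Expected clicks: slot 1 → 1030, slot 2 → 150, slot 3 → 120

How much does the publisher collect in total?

Per-click bids in order: $6.62 (Calder) > $6.07 (Dune) > $5.88 (Pike) > $5.23 (Willow) > …
Slot 1: Calder pays $6.07 × 1030 = $6252.10
Slot 2: Dune pays $5.88 × 150 = $882.00
Slot 3: Pike pays $5.23 × 120 = $627.60
Total = $7761.70

Total revenue: $7761.70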